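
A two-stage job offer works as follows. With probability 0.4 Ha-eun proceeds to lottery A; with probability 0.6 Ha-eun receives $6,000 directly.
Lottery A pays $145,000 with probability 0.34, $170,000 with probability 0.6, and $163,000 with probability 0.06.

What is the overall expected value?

$68,032

EV(A) = 0.34 × 145000 + 0.6 × 170000 + 0.06 × 163000 = 49300 + 102000 + 9780 = 161080
Branch B: 6000 (certain)
Overall = 0.4 × 161080 + 0.6 × 6000 = 64432 + 3600 = 68032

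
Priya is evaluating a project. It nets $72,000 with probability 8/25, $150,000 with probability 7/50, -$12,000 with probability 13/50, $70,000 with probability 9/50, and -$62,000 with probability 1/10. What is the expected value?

$47,320

EV = 8/25 × 72000 + 7/50 × 150000 + 13/50 × (-12000) + 9/50 × 70000 + 1/10 × (-62000) = 23040 + 21000 − 3120 + 12600 − 6200 = 47320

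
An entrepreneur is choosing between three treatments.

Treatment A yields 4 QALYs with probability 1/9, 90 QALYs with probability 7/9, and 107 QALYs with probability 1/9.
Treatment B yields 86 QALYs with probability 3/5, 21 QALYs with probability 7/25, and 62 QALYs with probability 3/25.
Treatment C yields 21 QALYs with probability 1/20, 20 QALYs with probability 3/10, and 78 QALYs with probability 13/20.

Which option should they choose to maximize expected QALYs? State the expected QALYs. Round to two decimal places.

Treatment A = 1/9 × 4 + 7/9 × 90 + 1/9 × 107 = 0.4444 + 70 + 11.8889 = 82.3333
Treatment B = 3/5 × 86 + 7/25 × 21 + 3/25 × 62 = 51.6 + 5.88 + 7.44 = 64.92
Treatment C = 1/20 × 21 + 3/10 × 20 + 13/20 × 78 = 1.05 + 6 + 50.7 = 57.75

Treatment A (82.33 QALYs)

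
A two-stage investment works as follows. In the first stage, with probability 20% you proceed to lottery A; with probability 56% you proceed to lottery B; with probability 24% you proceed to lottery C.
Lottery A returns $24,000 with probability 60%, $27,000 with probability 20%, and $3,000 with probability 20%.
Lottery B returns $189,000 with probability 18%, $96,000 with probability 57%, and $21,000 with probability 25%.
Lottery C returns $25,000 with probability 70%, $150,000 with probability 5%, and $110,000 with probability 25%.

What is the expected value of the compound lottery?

EV(A) = 0.6 × 24000 + 0.2 × 27000 + 0.2 × 3000 = 14400 + 5400 + 600 = 20400
EV(B) = 0.18 × 189000 + 0.57 × 96000 + 0.25 × 21000 = 34020 + 54720 + 5250 = 93990
EV(C) = 0.7 × 25000 + 0.05 × 150000 + 0.25 × 110000 = 17500 + 7500 + 27500 = 52500
Overall = 0.2 × 20400 + 0.56 × 93990 + 0.24 × 52500 = 4080 + 52634.4 + 12600 = 69314.4

$69,314.40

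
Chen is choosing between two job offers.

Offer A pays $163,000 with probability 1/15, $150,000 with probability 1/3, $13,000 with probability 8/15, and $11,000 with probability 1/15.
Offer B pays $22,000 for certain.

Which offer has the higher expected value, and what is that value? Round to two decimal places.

Offer A ($68,533.33)

Offer A = 1/15 × 163000 + 1/3 × 150000 + 8/15 × 13000 + 1/15 × 11000 = 10866.6667 + 50000 + 6933.3333 + 733.3333 = 68533.3333
Offer B: 22000 (certain)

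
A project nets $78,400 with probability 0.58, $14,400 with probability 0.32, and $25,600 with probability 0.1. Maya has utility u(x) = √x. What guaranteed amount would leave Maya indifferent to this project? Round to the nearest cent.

$47,002.24

E[u] = 0.58·√78400 + 0.32·√14400 + 0.1·√25600 = 0.58·280 + 0.32·120 + 0.1·160 = 216.8
CE = (216.8)² = 47002.24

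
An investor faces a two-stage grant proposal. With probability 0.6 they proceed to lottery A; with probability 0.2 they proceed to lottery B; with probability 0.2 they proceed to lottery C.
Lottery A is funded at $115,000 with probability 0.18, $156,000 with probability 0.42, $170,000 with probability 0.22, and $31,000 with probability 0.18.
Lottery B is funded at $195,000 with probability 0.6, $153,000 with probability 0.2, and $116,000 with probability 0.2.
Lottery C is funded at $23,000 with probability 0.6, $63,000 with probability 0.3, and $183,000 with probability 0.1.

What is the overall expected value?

EV(A) = 0.18 × 115000 + 0.42 × 156000 + 0.22 × 170000 + 0.18 × 31000 = 20700 + 65520 + 37400 + 5580 = 129200
EV(B) = 0.6 × 195000 + 0.2 × 153000 + 0.2 × 116000 = 117000 + 30600 + 23200 = 170800
EV(C) = 0.6 × 23000 + 0.3 × 63000 + 0.1 × 183000 = 13800 + 18900 + 18300 = 51000
Overall = 0.6 × 129200 + 0.2 × 170800 + 0.2 × 51000 = 77520 + 34160 + 10200 = 121880

$121,880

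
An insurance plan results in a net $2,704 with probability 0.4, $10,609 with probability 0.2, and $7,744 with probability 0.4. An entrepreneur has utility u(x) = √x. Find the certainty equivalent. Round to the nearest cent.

E[u] = 0.4·√2704 + 0.2·√10609 + 0.4·√7744 = 0.4·52 + 0.2·103 + 0.4·88 = 76.6
CE = (76.6)² = 5867.56

$5,867.56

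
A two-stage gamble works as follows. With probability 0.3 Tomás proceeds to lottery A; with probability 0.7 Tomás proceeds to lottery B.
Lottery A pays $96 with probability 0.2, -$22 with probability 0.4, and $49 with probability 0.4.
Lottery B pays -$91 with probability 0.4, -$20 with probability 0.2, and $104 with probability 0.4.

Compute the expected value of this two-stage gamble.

$9.84

EV(A) = 0.2 × 96 + 0.4 × (-22) + 0.4 × 49 = 19.2 − 8.8 + 19.6 = 30
EV(B) = 0.4 × (-91) + 0.2 × (-20) + 0.4 × 104 = -36.4 − 4 + 41.6 = 1.2
Overall = 0.3 × 30 + 0.7 × 1.2 = 9 + 0.84 = 9.84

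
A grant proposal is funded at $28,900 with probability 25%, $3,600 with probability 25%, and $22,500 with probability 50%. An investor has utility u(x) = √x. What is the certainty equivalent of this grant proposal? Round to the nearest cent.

E[u] = 0.25·√28900 + 0.25·√3600 + 0.5·√22500 = 0.25·170 + 0.25·60 + 0.5·150 = 132.5
CE = (132.5)² = 17556.25

$17,556.25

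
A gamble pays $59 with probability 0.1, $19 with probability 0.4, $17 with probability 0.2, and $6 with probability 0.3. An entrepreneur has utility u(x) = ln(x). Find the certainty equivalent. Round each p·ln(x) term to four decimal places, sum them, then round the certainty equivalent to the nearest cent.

E[u] = 0.1·ln(59) + 0.4·ln(19) + 0.2·ln(17) + 0.3·ln(6) = 0.4078 + 1.1778 + 0.5666 + 0.5375 = 2.6897
CE = e^2.6897 ≈ 14.73

$14.73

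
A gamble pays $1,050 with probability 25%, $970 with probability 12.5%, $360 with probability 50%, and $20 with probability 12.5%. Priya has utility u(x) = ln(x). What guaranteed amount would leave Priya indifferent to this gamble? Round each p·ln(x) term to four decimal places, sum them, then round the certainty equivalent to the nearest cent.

$371.07

E[u] = 0.25·ln(1050) + 0.125·ln(970) + 0.5·ln(360) + 0.125·ln(20) = 1.7391 + 0.8597 + 2.9431 + 0.3745 = 5.9164
CE = e^5.9164 ≈ 371.07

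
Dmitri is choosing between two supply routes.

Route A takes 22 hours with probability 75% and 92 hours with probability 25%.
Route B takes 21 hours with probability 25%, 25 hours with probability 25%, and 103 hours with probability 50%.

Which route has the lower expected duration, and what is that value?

Route A (39.5 hours)

Route A = 0.75 × 22 + 0.25 × 92 = 16.5 + 23 = 39.5
Route B = 0.25 × 21 + 0.25 × 25 + 0.5 × 103 = 5.25 + 6.25 + 51.5 = 63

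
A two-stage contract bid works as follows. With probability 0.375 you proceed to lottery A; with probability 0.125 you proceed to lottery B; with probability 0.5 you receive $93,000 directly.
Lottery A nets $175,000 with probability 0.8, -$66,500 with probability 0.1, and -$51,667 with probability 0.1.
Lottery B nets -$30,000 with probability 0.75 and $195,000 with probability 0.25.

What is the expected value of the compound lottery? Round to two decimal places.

$97,849.99

EV(A) = 0.8 × 175000 + 0.1 × (-66500) + 0.1 × (-51667) = 140000 − 6650 − 5166.7 = 128183.3
EV(B) = 0.75 × (-30000) + 0.25 × 195000 = -22500 + 48750 = 26250
Branch C: 93000 (certain)
Overall = 0.375 × 128183.3 + 0.125 × 26250 + 0.5 × 93000 = 48068.7375 + 3281.25 + 46500 = 97849.9875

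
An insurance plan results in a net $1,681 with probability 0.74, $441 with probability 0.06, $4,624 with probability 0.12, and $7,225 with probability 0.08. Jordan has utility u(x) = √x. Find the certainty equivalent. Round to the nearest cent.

E[u] = 0.74·√1681 + 0.06·√441 + 0.12·√4624 + 0.08·√7225 = 0.74·41 + 0.06·21 + 0.12·68 + 0.08·85 = 46.56
CE = (46.56)² = 2167.8336

$2,167.83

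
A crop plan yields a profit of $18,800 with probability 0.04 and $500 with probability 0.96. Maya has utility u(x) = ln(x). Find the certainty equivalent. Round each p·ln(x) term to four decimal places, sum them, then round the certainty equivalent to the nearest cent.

E[u] = 0.04·ln(18800) + 0.96·ln(500) = 0.3937 + 5.9660 = 6.3597
CE = e^6.3597 ≈ 578.07

$578.07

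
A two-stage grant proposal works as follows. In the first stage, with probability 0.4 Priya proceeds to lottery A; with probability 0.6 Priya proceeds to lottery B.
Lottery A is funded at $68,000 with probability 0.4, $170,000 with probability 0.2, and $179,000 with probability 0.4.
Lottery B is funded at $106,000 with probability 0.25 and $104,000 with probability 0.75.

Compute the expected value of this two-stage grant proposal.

$115,820

EV(A) = 0.4 × 68000 + 0.2 × 170000 + 0.4 × 179000 = 27200 + 34000 + 71600 = 132800
EV(B) = 0.25 × 106000 + 0.75 × 104000 = 26500 + 78000 = 104500
Overall = 0.4 × 132800 + 0.6 × 104500 = 53120 + 62700 = 115820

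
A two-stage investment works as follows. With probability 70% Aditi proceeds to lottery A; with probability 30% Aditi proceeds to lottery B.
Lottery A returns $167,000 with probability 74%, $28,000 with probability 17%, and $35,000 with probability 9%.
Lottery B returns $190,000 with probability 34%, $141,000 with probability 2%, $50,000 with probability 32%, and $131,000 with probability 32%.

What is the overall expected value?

$129,645

EV(A) = 0.74 × 167000 + 0.17 × 28000 + 0.09 × 35000 = 123580 + 4760 + 3150 = 131490
EV(B) = 0.34 × 190000 + 0.02 × 141000 + 0.32 × 50000 + 0.32 × 131000 = 64600 + 2820 + 16000 + 41920 = 125340
Overall = 0.7 × 131490 + 0.3 × 125340 = 92043 + 37602 = 129645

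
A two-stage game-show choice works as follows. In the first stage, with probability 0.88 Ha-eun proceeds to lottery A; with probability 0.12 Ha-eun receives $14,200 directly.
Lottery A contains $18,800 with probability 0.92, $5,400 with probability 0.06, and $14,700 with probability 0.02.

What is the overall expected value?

$17,468.32

EV(A) = 0.92 × 18800 + 0.06 × 5400 + 0.02 × 14700 = 17296 + 324 + 294 = 17914
Branch B: 14200 (certain)
Overall = 0.88 × 17914 + 0.12 × 14200 = 15764.32 + 1704 = 17468.32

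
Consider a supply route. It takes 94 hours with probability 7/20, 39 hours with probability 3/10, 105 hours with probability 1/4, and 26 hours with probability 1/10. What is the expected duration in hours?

73.45 hours

EV = 7/20 × 94 + 3/10 × 39 + 1/4 × 105 + 1/10 × 26 = 32.9 + 11.7 + 26.25 + 2.6 = 73.45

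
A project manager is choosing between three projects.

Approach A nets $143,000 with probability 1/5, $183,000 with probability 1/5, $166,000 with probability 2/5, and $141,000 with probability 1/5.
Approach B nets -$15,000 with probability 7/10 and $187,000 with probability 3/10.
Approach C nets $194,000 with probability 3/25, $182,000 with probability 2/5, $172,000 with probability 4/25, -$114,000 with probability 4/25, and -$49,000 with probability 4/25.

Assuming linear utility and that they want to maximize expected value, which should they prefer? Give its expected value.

Approach A = 1/5 × 143000 + 1/5 × 183000 + 2/5 × 166000 + 1/5 × 141000 = 28600 + 36600 + 66400 + 28200 = 159800
Approach B = 7/10 × (-15000) + 3/10 × 187000 = -10500 + 56100 = 45600
Approach C = 3/25 × 194000 + 2/5 × 182000 + 4/25 × 172000 + 4/25 × (-114000) + 4/25 × (-49000) = 23280 + 72800 + 27520 − 18240 − 7840 = 97520

Approach A ($159,800)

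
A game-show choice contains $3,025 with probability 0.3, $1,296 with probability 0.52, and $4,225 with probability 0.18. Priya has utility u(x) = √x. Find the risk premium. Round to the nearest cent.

$140.43

E[u] = 0.3·√3025 + 0.52·√1296 + 0.18·√4225 = 0.3·55 + 0.52·36 + 0.18·65 = 46.92
CE = (46.92)² = 2201.4864
Risk premium = EV − CE = 2341.92 − 2201.4864 = 140.4336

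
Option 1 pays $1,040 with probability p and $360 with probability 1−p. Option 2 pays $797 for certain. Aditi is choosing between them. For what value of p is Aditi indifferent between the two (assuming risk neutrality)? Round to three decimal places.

p = 0.643

p·1040 + (1−p)·360 = 797
680p + 360 = 797
p = (797 − 360) / 680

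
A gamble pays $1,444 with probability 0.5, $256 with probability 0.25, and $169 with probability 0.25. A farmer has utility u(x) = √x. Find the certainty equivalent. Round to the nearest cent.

E[u] = 0.5·√1444 + 0.25·√256 + 0.25·√169 = 0.5·38 + 0.25·16 + 0.25·13 = 26.25
CE = (26.25)² = 689.0625

$689.06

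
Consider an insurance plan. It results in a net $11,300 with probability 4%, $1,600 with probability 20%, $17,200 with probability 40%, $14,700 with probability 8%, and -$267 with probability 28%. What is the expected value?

EV = 0.04 × 11300 + 0.2 × 1600 + 0.4 × 17200 + 0.08 × 14700 + 0.28 × (-267) = 452 + 320 + 6880 + 1176 − 74.76 = 8753.24

$8,753.24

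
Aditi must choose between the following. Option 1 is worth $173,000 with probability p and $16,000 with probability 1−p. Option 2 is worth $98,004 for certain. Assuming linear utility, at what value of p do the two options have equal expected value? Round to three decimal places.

p·173000 + (1−p)·16000 = 98004
157000p + 16000 = 98004
p = (98004 − 16000) / 157000

p = 0.522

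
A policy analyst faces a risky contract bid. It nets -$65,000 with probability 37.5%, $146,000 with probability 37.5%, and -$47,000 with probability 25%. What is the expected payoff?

$18,625

EV = 0.375 × (-65000) + 0.375 × 146000 + 0.25 × (-47000) = -24375 + 54750 − 11750 = 18625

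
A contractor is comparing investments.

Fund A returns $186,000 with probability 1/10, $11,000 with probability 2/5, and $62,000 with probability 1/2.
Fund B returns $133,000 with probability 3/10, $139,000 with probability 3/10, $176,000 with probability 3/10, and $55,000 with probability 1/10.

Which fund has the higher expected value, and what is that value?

Fund A = 1/10 × 186000 + 2/5 × 11000 + 1/2 × 62000 = 18600 + 4400 + 31000 = 54000
Fund B = 3/10 × 133000 + 3/10 × 139000 + 3/10 × 176000 + 1/10 × 55000 = 39900 + 41700 + 52800 + 5500 = 139900

Fund B ($139,900)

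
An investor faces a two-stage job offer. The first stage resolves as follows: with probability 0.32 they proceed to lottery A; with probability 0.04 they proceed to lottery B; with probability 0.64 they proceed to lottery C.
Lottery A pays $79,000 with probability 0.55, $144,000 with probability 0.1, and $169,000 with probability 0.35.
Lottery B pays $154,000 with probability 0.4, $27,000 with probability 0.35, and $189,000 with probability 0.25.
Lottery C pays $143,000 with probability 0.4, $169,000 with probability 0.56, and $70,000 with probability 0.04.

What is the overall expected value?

EV(A) = 0.55 × 79000 + 0.1 × 144000 + 0.35 × 169000 = 43450 + 14400 + 59150 = 117000
EV(B) = 0.4 × 154000 + 0.35 × 27000 + 0.25 × 189000 = 61600 + 9450 + 47250 = 118300
EV(C) = 0.4 × 143000 + 0.56 × 169000 + 0.04 × 70000 = 57200 + 94640 + 2800 = 154640
Overall = 0.32 × 117000 + 0.04 × 118300 + 0.64 × 154640 = 37440 + 4732 + 98969.6 = 141141.6

$141,141.60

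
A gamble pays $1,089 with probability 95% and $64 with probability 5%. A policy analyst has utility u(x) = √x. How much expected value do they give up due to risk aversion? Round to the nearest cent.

$29.69

E[u] = 0.95·√1089 + 0.05·√64 = 0.95·33 + 0.05·8 = 31.75
CE = (31.75)² = 1008.0625
Risk premium = EV − CE = 1037.75 − 1008.0625 = 29.6875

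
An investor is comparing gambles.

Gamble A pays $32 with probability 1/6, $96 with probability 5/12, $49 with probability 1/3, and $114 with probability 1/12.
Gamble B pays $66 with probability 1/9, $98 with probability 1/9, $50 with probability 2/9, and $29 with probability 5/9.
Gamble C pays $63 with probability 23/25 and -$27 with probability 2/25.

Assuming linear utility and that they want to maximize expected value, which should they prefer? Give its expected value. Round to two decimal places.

Gamble A ($71.17)

Gamble A = 1/6 × 32 + 5/12 × 96 + 1/3 × 49 + 1/12 × 114 = 5.3333 + 40 + 16.3333 + 9.5 = 71.1667
Gamble B = 1/9 × 66 + 1/9 × 98 + 2/9 × 50 + 5/9 × 29 = 7.3333 + 10.8889 + 11.1111 + 16.1111 = 45.4444
Gamble C = 23/25 × 63 + 2/25 × (-27) = 57.96 − 2.16 = 55.8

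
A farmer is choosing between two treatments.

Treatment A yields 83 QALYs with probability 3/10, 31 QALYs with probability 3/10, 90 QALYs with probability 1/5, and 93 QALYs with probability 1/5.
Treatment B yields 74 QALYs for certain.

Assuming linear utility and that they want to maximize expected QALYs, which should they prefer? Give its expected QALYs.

Treatment A = 3/10 × 83 + 3/10 × 31 + 1/5 × 90 + 1/5 × 93 = 24.9 + 9.3 + 18 + 18.6 = 70.8
Treatment B: 74 (certain)

Treatment B (74 QALYs)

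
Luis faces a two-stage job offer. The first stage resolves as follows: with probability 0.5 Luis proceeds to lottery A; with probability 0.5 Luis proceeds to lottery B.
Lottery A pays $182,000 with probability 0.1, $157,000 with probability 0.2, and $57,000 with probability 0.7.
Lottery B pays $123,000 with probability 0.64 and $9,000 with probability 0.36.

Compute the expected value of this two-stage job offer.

$85,730

EV(A) = 0.1 × 182000 + 0.2 × 157000 + 0.7 × 57000 = 18200 + 31400 + 39900 = 89500
EV(B) = 0.64 × 123000 + 0.36 × 9000 = 78720 + 3240 = 81960
Overall = 0.5 × 89500 + 0.5 × 81960 = 44750 + 40980 = 85730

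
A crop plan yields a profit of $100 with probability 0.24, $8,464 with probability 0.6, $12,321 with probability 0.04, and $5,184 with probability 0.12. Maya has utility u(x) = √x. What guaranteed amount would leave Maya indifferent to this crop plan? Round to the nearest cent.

E[u] = 0.24·√100 + 0.6·√8464 + 0.04·√12321 + 0.12·√5184 = 0.24·10 + 0.6·92 + 0.04·111 + 0.12·72 = 70.68
CE = (70.68)² = 4995.6624

$4,995.66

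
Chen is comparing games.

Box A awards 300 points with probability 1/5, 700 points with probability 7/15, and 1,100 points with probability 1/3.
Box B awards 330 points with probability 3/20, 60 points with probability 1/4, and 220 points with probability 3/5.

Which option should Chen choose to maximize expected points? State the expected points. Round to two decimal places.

Box A (753.33 points)

Box A = 1/5 × 300 + 7/15 × 700 + 1/3 × 1100 = 60 + 326.6667 + 366.6667 = 753.3333
Box B = 3/20 × 330 + 1/4 × 60 + 3/5 × 220 = 49.5 + 15 + 132 = 196.5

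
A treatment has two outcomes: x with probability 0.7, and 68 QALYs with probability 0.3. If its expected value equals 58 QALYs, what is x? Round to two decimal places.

0.7·x + 0.3·68 = 58
0.7·x = 58 − 20.4 = 37.6
x = 37.6 / 0.7 = 53.7143

x = 53.71 QALYs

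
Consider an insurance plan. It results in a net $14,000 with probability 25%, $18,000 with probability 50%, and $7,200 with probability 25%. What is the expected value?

EV = 0.25 × 14000 + 0.5 × 18000 + 0.25 × 7200 = 3500 + 9000 + 1800 = 14300

$14,300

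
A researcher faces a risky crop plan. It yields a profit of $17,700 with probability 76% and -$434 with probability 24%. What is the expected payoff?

EV = 0.76 × 17700 + 0.24 × (-434) = 13452 − 104.16 = 13347.84

$13,347.84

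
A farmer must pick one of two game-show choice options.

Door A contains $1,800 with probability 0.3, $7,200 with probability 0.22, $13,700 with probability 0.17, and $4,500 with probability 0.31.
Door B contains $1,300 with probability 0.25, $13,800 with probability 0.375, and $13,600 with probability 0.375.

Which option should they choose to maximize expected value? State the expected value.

Door A = 0.3 × 1800 + 0.22 × 7200 + 0.17 × 13700 + 0.31 × 4500 = 540 + 1584 + 2329 + 1395 = 5848
Door B = 0.25 × 1300 + 0.375 × 13800 + 0.375 × 13600 = 325 + 5175 + 5100 = 10600

Door B ($10,600)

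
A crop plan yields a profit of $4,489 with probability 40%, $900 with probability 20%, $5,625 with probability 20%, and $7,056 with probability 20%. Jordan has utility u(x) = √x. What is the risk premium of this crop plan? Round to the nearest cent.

$338.64

E[u] = 0.4·√4489 + 0.2·√900 + 0.2·√5625 + 0.2·√7056 = 0.4·67 + 0.2·30 + 0.2·75 + 0.2·84 = 64.6
CE = (64.6)² = 4173.16
Risk premium = EV − CE = 4511.8 − 4173.16 = 338.64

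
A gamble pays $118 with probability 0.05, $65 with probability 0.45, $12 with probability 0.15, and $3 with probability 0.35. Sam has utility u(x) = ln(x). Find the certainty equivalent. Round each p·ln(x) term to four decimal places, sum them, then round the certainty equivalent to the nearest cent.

E[u] = 0.05·ln(118) + 0.45·ln(65) + 0.15·ln(12) + 0.35·ln(3) = 0.2385 + 1.8785 + 0.3727 + 0.3845 = 2.8742
CE = e^2.8742 ≈ 17.71

$17.71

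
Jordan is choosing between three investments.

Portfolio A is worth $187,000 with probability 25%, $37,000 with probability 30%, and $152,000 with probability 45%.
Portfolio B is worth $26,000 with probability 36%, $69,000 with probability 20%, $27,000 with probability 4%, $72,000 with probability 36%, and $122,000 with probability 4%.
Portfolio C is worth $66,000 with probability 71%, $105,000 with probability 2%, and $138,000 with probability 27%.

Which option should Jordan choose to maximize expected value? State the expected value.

Portfolio A ($126,250)

Portfolio A = 0.25 × 187000 + 0.3 × 37000 + 0.45 × 152000 = 46750 + 11100 + 68400 = 126250
Portfolio B = 0.36 × 26000 + 0.2 × 69000 + 0.04 × 27000 + 0.36 × 72000 + 0.04 × 122000 = 9360 + 13800 + 1080 + 25920 + 4880 = 55040
Portfolio C = 0.71 × 66000 + 0.02 × 105000 + 0.27 × 138000 = 46860 + 2100 + 37260 = 86220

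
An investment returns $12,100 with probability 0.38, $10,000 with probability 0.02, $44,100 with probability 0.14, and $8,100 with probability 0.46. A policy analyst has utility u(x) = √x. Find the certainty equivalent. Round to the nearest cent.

$13,133.16

E[u] = 0.38·√12100 + 0.02·√10000 + 0.14·√44100 + 0.46·√8100 = 0.38·110 + 0.02·100 + 0.14·210 + 0.46·90 = 114.6
CE = (114.6)² = 13133.16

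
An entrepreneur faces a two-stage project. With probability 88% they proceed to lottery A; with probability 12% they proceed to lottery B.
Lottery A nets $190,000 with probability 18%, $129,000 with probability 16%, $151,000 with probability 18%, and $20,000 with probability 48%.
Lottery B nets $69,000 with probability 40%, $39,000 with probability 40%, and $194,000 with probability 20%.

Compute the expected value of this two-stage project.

$90,465.60

EV(A) = 0.18 × 190000 + 0.16 × 129000 + 0.18 × 151000 + 0.48 × 20000 = 34200 + 20640 + 27180 + 9600 = 91620
EV(B) = 0.4 × 69000 + 0.4 × 39000 + 0.2 × 194000 = 27600 + 15600 + 38800 = 82000
Overall = 0.88 × 91620 + 0.12 × 82000 = 80625.6 + 9840 = 90465.6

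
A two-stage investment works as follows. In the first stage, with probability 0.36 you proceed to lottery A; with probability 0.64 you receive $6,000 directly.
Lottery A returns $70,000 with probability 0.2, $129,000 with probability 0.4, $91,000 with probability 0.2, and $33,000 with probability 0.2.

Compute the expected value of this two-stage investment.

EV(A) = 0.2 × 70000 + 0.4 × 129000 + 0.2 × 91000 + 0.2 × 33000 = 14000 + 51600 + 18200 + 6600 = 90400
Branch B: 6000 (certain)
Overall = 0.36 × 90400 + 0.64 × 6000 = 32544 + 3840 = 36384

$36,384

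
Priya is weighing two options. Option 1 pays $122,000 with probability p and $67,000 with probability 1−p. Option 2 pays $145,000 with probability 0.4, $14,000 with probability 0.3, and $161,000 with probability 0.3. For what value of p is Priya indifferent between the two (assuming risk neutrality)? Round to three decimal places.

p = 0.791

EV(Option 2) = 0.4 × 145000 + 0.3 × 14000 + 0.3 × 161000 = 58000 + 4200 + 48300 = 110500
p·122000 + (1−p)·67000 = 110500
55000p + 67000 = 110500
p = (110500 − 67000) / 55000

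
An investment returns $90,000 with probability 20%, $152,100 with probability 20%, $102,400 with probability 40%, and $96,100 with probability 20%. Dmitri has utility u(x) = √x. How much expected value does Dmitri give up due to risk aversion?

E[u] = 0.2·√90000 + 0.2·√152100 + 0.4·√102400 + 0.2·√96100 = 0.2·300 + 0.2·390 + 0.4·320 + 0.2·310 = 328
CE = (328)² = 107584
Risk premium = EV − CE = 108600 − 107584 = 1016

$1,016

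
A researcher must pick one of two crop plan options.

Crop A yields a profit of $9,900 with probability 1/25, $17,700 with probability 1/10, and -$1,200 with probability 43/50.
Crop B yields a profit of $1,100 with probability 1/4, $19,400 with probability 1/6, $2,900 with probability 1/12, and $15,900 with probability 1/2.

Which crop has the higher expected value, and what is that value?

Crop B ($11,700)

Crop A = 1/25 × 9900 + 1/10 × 17700 + 43/50 × (-1200) = 396 + 1770 − 1032 = 1134
Crop B = 1/4 × 1100 + 1/6 × 19400 + 1/12 × 2900 + 1/2 × 15900 = 275 + 3233.3333 + 241.6667 + 7950 = 11700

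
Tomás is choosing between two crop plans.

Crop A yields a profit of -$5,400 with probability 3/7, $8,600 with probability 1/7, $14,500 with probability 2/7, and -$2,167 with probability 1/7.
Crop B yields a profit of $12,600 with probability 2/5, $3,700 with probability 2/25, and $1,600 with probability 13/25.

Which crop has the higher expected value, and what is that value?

Crop B ($6,168)

Crop A = 3/7 × (-5400) + 1/7 × 8600 + 2/7 × 14500 + 1/7 × (-2167) = -2314.2857 + 1228.5714 + 4142.8571 − 309.5714 = 2747.5714
Crop B = 2/5 × 12600 + 2/25 × 3700 + 13/25 × 1600 = 5040 + 296 + 832 = 6168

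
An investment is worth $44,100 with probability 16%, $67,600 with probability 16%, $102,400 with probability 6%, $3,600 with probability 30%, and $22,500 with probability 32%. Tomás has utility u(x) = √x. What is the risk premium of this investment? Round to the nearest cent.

E[u] = 0.16·√44100 + 0.16·√67600 + 0.06·√102400 + 0.3·√3600 + 0.32·√22500 = 0.16·210 + 0.16·260 + 0.06·320 + 0.3·60 + 0.32·150 = 160.4
CE = (160.4)² = 25728.16
Risk premium = EV − CE = 32296 − 25728.16 = 6567.84

$6,567.84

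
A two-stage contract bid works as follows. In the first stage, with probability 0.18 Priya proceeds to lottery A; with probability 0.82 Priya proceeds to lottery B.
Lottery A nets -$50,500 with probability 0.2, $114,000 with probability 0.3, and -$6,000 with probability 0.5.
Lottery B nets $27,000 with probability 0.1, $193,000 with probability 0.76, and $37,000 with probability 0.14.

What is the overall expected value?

EV(A) = 0.2 × (-50500) + 0.3 × 114000 + 0.5 × (-6000) = -10100 + 34200 − 3000 = 21100
EV(B) = 0.1 × 27000 + 0.76 × 193000 + 0.14 × 37000 = 2700 + 146680 + 5180 = 154560
Overall = 0.18 × 21100 + 0.82 × 154560 = 3798 + 126739.2 = 130537.2

$130,537.20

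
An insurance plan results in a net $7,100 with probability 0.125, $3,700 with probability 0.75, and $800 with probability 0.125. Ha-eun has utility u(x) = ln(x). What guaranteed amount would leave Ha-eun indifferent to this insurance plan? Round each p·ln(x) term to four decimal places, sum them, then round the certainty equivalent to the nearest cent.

$3,314.96

E[u] = 0.125·ln(7100) + 0.75·ln(3700) + 0.125·ln(800) = 1.1085 + 6.1621 + 0.8356 = 8.1062
CE = e^8.1062 ≈ 3314.96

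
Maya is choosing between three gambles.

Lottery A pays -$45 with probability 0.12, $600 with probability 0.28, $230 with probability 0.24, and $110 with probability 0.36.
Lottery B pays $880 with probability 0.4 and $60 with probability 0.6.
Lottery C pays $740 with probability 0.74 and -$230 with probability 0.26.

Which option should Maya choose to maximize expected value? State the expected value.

Lottery C ($487.80)

Lottery A = 0.12 × (-45) + 0.28 × 600 + 0.24 × 230 + 0.36 × 110 = -5.4 + 168 + 55.2 + 39.6 = 257.4
Lottery B = 0.4 × 880 + 0.6 × 60 = 352 + 36 = 388
Lottery C = 0.74 × 740 + 0.26 × (-230) = 547.6 − 59.8 = 487.8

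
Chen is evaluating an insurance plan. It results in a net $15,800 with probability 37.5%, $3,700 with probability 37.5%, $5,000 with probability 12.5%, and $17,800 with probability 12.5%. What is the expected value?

$10,162.50

EV = 0.375 × 15800 + 0.375 × 3700 + 0.125 × 5000 + 0.125 × 17800 = 5925 + 1387.5 + 625 + 2225 = 10162.5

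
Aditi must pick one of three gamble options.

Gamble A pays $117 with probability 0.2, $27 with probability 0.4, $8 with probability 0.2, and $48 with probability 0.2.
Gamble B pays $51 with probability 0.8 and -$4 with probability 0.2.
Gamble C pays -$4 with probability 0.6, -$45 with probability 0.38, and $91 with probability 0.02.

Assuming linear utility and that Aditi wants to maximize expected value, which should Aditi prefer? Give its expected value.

Gamble A ($45.40)

Gamble A = 0.2 × 117 + 0.4 × 27 + 0.2 × 8 + 0.2 × 48 = 23.4 + 10.8 + 1.6 + 9.6 = 45.4
Gamble B = 0.8 × 51 + 0.2 × (-4) = 40.8 − 0.8 = 40
Gamble C = 0.6 × (-4) + 0.38 × (-45) + 0.02 × 91 = -2.4 − 17.1 + 1.82 = -17.68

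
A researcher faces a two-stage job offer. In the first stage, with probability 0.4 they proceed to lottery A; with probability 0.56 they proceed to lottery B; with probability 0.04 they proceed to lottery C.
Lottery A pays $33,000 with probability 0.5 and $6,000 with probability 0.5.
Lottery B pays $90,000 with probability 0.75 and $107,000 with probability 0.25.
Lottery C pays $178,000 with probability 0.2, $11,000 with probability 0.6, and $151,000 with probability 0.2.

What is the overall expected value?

EV(A) = 0.5 × 33000 + 0.5 × 6000 = 16500 + 3000 = 19500
EV(B) = 0.75 × 90000 + 0.25 × 107000 = 67500 + 26750 = 94250
EV(C) = 0.2 × 178000 + 0.6 × 11000 + 0.2 × 151000 = 35600 + 6600 + 30200 = 72400
Overall = 0.4 × 19500 + 0.56 × 94250 + 0.04 × 72400 = 7800 + 52780 + 2896 = 63476

$63,476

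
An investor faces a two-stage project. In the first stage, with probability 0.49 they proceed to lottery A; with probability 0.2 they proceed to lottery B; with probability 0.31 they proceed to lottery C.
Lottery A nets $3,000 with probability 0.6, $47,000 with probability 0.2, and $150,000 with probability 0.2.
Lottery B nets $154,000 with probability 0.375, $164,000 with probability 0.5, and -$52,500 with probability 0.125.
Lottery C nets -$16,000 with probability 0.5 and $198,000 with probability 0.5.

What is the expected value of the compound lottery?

EV(A) = 0.6 × 3000 + 0.2 × 47000 + 0.2 × 150000 = 1800 + 9400 + 30000 = 41200
EV(B) = 0.375 × 154000 + 0.5 × 164000 + 0.125 × (-52500) = 57750 + 82000 − 6562.5 = 133187.5
EV(C) = 0.5 × (-16000) + 0.5 × 198000 = -8000 + 99000 = 91000
Overall = 0.49 × 41200 + 0.2 × 133187.5 + 0.31 × 91000 = 20188 + 26637.5 + 28210 = 75035.5

$75,035.50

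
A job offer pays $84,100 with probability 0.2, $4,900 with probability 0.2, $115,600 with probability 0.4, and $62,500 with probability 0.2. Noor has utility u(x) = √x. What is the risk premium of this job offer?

E[u] = 0.2·√84100 + 0.2·√4900 + 0.4·√115600 + 0.2·√62500 = 0.2·290 + 0.2·70 + 0.4·340 + 0.2·250 = 258
CE = (258)² = 66564
Risk premium = EV − CE = 76540 − 66564 = 9976

$9,976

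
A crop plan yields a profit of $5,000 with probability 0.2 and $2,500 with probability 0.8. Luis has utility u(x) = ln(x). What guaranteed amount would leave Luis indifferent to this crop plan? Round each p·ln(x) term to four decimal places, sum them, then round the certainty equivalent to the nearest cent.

E[u] = 0.2·ln(5000) + 0.8·ln(2500) = 1.7034 + 6.2592 = 7.9626
CE = e^7.9626 ≈ 2871.53

$2,871.53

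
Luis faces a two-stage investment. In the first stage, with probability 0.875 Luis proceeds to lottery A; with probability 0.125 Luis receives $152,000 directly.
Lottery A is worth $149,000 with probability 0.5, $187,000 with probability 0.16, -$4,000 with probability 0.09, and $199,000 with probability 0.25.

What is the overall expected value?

$153,583.75

EV(A) = 0.5 × 149000 + 0.16 × 187000 + 0.09 × (-4000) + 0.25 × 199000 = 74500 + 29920 − 360 + 49750 = 153810
Branch B: 152000 (certain)
Overall = 0.875 × 153810 + 0.125 × 152000 = 134583.75 + 19000 = 153583.75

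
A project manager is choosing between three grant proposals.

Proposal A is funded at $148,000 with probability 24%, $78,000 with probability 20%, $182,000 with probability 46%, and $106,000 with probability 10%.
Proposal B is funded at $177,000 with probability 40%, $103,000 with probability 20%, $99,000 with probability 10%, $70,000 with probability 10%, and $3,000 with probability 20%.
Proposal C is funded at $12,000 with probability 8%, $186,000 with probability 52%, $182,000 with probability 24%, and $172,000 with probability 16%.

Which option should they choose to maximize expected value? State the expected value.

Proposal C ($168,880)

Proposal A = 0.24 × 148000 + 0.2 × 78000 + 0.46 × 182000 + 0.1 × 106000 = 35520 + 15600 + 83720 + 10600 = 145440
Proposal B = 0.4 × 177000 + 0.2 × 103000 + 0.1 × 99000 + 0.1 × 70000 + 0.2 × 3000 = 70800 + 20600 + 9900 + 7000 + 600 = 108900
Proposal C = 0.08 × 12000 + 0.52 × 186000 + 0.24 × 182000 + 0.16 × 172000 = 960 + 96720 + 43680 + 27520 = 168880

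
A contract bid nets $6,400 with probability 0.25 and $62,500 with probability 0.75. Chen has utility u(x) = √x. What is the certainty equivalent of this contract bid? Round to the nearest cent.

E[u] = 0.25·√6400 + 0.75·√62500 = 0.25·80 + 0.75·250 = 207.5
CE = (207.5)² = 43056.25

$43,056.25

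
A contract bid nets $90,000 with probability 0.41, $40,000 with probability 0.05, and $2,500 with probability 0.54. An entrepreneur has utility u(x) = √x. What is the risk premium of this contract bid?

$14,650

E[u] = 0.41·√90000 + 0.05·√40000 + 0.54·√2500 = 0.41·300 + 0.05·200 + 0.54·50 = 160
CE = (160)² = 25600
Risk premium = EV − CE = 40250 − 25600 = 14650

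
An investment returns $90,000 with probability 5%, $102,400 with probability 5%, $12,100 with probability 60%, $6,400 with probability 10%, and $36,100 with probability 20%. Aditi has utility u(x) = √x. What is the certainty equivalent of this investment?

$20,449

E[u] = 0.05·√90000 + 0.05·√102400 + 0.6·√12100 + 0.1·√6400 + 0.2·√36100 = 0.05·300 + 0.05·320 + 0.6·110 + 0.1·80 + 0.2·190 = 143
CE = (143)² = 20449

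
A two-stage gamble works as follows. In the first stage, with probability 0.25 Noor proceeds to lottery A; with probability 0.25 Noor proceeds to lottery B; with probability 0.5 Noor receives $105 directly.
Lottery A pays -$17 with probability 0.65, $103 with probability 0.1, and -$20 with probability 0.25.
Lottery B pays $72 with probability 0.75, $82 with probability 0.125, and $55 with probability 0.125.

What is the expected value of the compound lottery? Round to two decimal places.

$68.84

EV(A) = 0.65 × (-17) + 0.1 × 103 + 0.25 × (-20) = -11.05 + 10.3 − 5 = -5.75
EV(B) = 0.75 × 72 + 0.125 × 82 + 0.125 × 55 = 54 + 10.25 + 6.875 = 71.125
Branch C: 105 (certain)
Overall = 0.25 × (-5.75) + 0.25 × 71.125 + 0.5 × 105 = -1.4375 + 17.78125 + 52.5 = 68.84375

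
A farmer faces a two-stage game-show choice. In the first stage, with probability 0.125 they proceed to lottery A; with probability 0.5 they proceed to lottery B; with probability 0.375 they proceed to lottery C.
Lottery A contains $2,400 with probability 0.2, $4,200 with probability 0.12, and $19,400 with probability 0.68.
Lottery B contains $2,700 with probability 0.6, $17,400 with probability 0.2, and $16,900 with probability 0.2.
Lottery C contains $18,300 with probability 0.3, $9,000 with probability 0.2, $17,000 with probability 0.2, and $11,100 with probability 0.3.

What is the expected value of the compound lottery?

EV(A) = 0.2 × 2400 + 0.12 × 4200 + 0.68 × 19400 = 480 + 504 + 13192 = 14176
EV(B) = 0.6 × 2700 + 0.2 × 17400 + 0.2 × 16900 = 1620 + 3480 + 3380 = 8480
EV(C) = 0.3 × 18300 + 0.2 × 9000 + 0.2 × 17000 + 0.3 × 11100 = 5490 + 1800 + 3400 + 3330 = 14020
Overall = 0.125 × 14176 + 0.5 × 8480 + 0.375 × 14020 = 1772 + 4240 + 5257.5 = 11269.5

$11,269.50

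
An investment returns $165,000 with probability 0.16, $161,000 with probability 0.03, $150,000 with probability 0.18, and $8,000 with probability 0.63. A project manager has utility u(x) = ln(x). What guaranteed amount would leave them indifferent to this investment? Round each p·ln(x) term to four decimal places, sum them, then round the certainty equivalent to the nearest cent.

E[u] = 0.16·ln(165000) + 0.03·ln(161000) + 0.18·ln(150000) + 0.63·ln(8000) = 1.9222 + 0.3597 + 2.1453 + 5.6619 = 10.0891
CE = e^10.0891 ≈ 24079.11

$24,079.11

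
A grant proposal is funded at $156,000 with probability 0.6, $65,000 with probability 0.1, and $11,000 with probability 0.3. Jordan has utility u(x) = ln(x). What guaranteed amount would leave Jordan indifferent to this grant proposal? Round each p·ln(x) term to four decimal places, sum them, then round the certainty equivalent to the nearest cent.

$64,505.13

E[u] = 0.6·ln(156000) + 0.1·ln(65000) + 0.3·ln(11000) = 7.1746 + 1.1082 + 2.7917 = 11.0745
CE = e^11.0745 ≈ 64505.13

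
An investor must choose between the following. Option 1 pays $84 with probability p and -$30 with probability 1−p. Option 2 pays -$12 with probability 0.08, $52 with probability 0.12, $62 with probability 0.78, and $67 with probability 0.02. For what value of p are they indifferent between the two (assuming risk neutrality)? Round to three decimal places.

EV(Option 2) = 0.08 × (-12) + 0.12 × 52 + 0.78 × 62 + 0.02 × 67 = -0.96 + 6.24 + 48.36 + 1.34 = 54.98
p·84 + (1−p)·(-30) = 54.98
114p − 30 = 54.98
p = (54.98 + 30) / 114

p = 0.745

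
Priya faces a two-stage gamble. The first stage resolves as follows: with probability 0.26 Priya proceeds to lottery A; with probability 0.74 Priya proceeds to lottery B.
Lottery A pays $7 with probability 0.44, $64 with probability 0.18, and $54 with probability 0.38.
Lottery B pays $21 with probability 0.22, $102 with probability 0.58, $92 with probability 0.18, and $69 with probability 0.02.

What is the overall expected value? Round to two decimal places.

$69.60

EV(A) = 0.44 × 7 + 0.18 × 64 + 0.38 × 54 = 3.08 + 11.52 + 20.52 = 35.12
EV(B) = 0.22 × 21 + 0.58 × 102 + 0.18 × 92 + 0.02 × 69 = 4.62 + 59.16 + 16.56 + 1.38 = 81.72
Overall = 0.26 × 35.12 + 0.74 × 81.72 = 9.1312 + 60.4728 = 69.604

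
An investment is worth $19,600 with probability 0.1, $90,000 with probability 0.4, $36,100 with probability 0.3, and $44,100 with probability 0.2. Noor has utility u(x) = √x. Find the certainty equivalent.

E[u] = 0.1·√19600 + 0.4·√90000 + 0.3·√36100 + 0.2·√44100 = 0.1·140 + 0.4·300 + 0.3·190 + 0.2·210 = 233
CE = (233)² = 54289

$54,289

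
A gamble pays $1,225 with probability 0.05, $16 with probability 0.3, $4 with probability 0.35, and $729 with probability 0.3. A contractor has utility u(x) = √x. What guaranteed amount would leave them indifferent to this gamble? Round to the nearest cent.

$138.06

E[u] = 0.05·√1225 + 0.3·√16 + 0.35·√4 + 0.3·√729 = 0.05·35 + 0.3·4 + 0.35·2 + 0.3·27 = 11.75
CE = (11.75)² = 138.0625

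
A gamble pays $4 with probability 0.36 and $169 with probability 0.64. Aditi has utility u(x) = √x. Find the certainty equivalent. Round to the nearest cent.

E[u] = 0.36·√4 + 0.64·√169 = 0.36·2 + 0.64·13 = 9.04
CE = (9.04)² = 81.7216

$81.72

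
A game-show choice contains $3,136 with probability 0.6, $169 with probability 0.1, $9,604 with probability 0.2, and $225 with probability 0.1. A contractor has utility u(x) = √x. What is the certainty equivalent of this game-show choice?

E[u] = 0.6·√3136 + 0.1·√169 + 0.2·√9604 + 0.1·√225 = 0.6·56 + 0.1·13 + 0.2·98 + 0.1·15 = 56
CE = (56)² = 3136

$3,136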